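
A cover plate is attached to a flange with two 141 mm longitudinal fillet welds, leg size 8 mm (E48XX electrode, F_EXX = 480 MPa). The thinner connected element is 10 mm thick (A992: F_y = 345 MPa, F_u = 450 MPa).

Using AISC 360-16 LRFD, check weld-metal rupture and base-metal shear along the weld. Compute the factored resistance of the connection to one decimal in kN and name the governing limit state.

344.5 kN (weld metal governs)

Weld metal: throat = 0.707×8 = 5.656 mm, L = 2×141 = 282 mm. φR_n = 0.75 × 0.6 × 480 × 5.656 × 282 = 344.5 kN.
Base metal shear (10 mm plate): yield φR_n = 1.0×0.6×345×10×282 = 583.7 kN; rupture φR_n = 0.75×0.6×450×10×282 = 571.1 kN; take 571.1 kN (rupture).
Governing: min(344.5, 571.1) = 344.5 kN → weld metal.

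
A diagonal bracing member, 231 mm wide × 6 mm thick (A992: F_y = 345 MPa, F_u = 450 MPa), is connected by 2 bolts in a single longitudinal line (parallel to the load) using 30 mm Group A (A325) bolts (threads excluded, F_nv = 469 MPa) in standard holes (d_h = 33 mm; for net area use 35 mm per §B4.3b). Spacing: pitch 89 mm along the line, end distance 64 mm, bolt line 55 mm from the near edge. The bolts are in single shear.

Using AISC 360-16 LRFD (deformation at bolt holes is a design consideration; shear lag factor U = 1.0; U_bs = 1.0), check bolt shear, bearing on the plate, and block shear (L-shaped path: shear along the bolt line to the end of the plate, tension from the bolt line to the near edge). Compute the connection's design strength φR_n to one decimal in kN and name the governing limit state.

Bolt shear: A_b = π(30)²/4 = 706.86 mm². φR_n = 0.75 × 469 × 706.86 × 2 × 1 = 497.3 kN.
Bearing (6 mm plate, F_u = 450 MPa): end bolts L_c = 64 − 33/2 = 47.5, R_n = min(1.2×47.5×6×450, 2.4×30×6×450) = 153.9 kN/bolt; interior L_c = 89 − 33 = 56, R_n = 181.44 kN/bolt. φR_n = 0.75 × (1×153.9 + 1×181.44) = 251.5 kN.
Block shear: shear path 1×[64+1×89] = 1×153 mm, A_gv = 918, A_nv = 1×(153 − 1.5×35)×6 = 603 mm²; tension to near edge: (55 − 0.5×35)×6 = 225 mm². R_n = min(0.6×450×603, 0.6×345×918) + 1.0×450×225 = min(162.81, 190.03) + 101.25 = 264.06 kN. φR_n = 0.75 × 264.06 = 198.0 kN.
Governing: min(497.3, 251.5, 198.0) = 198.0 kN → block shear.

198.0 kN (block shear governs)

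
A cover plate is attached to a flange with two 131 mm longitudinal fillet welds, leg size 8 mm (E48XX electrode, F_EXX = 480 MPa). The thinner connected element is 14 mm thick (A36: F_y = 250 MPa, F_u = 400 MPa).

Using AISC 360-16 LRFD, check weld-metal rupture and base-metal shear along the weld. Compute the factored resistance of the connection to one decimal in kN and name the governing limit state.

320.1 kN (weld metal governs)

Weld metal: throat = 0.707×8 = 5.656 mm, L = 2×131 = 262 mm. φR_n = 0.75 × 0.6 × 480 × 5.656 × 262 = 320.1 kN.
Base metal shear (14 mm plate): yield φR_n = 1.0×0.6×250×14×262 = 550.2 kN; rupture φR_n = 0.75×0.6×400×14×262 = 660.2 kN; take 550.2 kN (yield).
Governing: min(320.1, 550.2) = 320.1 kN → weld metal.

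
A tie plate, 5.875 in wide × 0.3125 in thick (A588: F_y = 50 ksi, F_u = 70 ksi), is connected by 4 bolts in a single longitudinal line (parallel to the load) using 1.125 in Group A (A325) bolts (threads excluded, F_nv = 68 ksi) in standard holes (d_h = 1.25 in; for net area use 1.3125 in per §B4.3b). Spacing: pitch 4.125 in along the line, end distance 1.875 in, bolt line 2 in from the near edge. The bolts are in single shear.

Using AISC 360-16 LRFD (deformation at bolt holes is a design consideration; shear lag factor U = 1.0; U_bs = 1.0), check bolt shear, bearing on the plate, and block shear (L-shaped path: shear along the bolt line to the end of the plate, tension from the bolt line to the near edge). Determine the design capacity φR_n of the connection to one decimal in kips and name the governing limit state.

117.1 kips (block shear governs)

Bolt shear: A_b = π(1.125)²/4 = 0.99402 in². φR_n = 0.75 × 68 × 0.99402 × 4 × 1 = 202.8 kips.
Bearing (0.3125 in plate, F_u = 70 ksi): end bolts L_c = 1.875 − 1.25/2 = 1.25, R_n = min(1.2×1.25×0.3125×70, 2.4×1.125×0.3125×70) = 32.813 kips/bolt; interior L_c = 4.125 − 1.25 = 2.875, R_n = 59.063 kips/bolt. φR_n = 0.75 × (1×32.813 + 3×59.063) = 157.5 kips.
Block shear: shear path 1×[1.875+3×4.125] = 1×14.25 in, A_gv = 4.4531, A_nv = 1×(14.25 − 3.5×1.3125)×0.3125 = 3.0176 in²; tension to near edge: (2 − 0.5×1.3125)×0.3125 = 0.41992 in². R_n = min(0.6×70×3.0176, 0.6×50×4.4531) + 1.0×70×0.41992 = min(126.74, 133.59) + 29.394 = 156.13 kips. φR_n = 0.75 × 156.13 = 117.1 kips.
Governing: min(202.8, 157.5, 117.1) = 117.1 kips → block shear.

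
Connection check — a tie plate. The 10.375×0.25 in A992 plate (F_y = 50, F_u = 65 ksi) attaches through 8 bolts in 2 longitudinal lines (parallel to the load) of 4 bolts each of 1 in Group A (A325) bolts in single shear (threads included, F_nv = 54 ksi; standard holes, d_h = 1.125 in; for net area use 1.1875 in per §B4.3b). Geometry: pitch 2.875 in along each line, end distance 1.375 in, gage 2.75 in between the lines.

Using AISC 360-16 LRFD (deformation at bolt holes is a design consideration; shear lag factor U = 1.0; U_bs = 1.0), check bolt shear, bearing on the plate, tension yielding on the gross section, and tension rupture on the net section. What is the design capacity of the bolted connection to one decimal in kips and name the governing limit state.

Bolt shear: A_b = π(1)²/4 = 0.7854 in². φR_n = 0.75 × 54 × 0.7854 × 8 × 1 = 254.5 kips.
Bearing (0.25 in plate, F_u = 65 ksi): end bolts L_c = 1.375 − 1.125/2 = 0.8125, R_n = min(1.2×0.8125×0.25×65, 2.4×1×0.25×65) = 15.844 kips/bolt; interior L_c = 2.875 − 1.125 = 1.75, R_n = 34.125 kips/bolt. φR_n = 0.75 × (2×15.844 + 6×34.125) = 177.3 kips.
Tension yield (gross): A_g = 10.375×0.25 = 2.5938 in². φR_n = 0.90 × 50 × 2.5938 = 116.7 kips.
Tension rupture (net): A_n = (10.375 − 2×1.1875)×0.25 = 2 in² (U = 1.0, A_e = A_n). φR_n = 0.75 × 65 × 2 = 97.5 kips.
Governing: min(254.5, 177.3, 116.7, 97.5) = 97.5 kips → net-section rupture.

97.5 kips (net-section rupture governs)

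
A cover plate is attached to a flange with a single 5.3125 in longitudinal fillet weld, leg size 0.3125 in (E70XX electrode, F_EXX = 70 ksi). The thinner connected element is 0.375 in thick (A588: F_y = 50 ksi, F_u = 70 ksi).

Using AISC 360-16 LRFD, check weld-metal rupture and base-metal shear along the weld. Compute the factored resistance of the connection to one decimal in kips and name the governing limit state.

Weld metal: throat = 0.707×0.3125 = 0.22094 in, L = 5.3125 in. φR_n = 0.75 × 0.6 × 70 × 0.22094 × 5.3125 = 37.0 kips.
Base metal shear (0.375 in plate): yield φR_n = 1.0×0.6×50×0.375×5.3125 = 59.8 kips; rupture φR_n = 0.75×0.6×70×0.375×5.3125 = 62.8 kips; take 59.8 kips (yield).
Governing: min(37.0, 59.8) = 37.0 kips → weld metal.

37.0 kips (weld metal governs)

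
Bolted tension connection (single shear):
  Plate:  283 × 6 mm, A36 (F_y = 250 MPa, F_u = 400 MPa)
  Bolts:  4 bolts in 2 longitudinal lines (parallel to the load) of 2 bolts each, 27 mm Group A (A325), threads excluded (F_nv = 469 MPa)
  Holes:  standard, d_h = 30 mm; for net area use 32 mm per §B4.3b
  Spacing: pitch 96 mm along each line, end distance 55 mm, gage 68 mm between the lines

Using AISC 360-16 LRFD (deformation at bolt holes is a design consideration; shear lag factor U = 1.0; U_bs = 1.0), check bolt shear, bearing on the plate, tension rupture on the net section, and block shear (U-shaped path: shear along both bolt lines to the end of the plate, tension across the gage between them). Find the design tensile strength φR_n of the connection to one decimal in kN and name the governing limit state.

268.7 kN (block shear governs)

Bolt shear: A_b = π(27)²/4 = 572.56 mm². φR_n = 0.75 × 469 × 572.56 × 4 × 1 = 805.6 kN.
Bearing (6 mm plate, F_u = 400 MPa): end bolts L_c = 55 − 30/2 = 40, R_n = min(1.2×40×6×400, 2.4×27×6×400) = 115.2 kN/bolt; interior L_c = 96 − 30 = 66, R_n = 155.52 kN/bolt. φR_n = 0.75 × (2×115.2 + 2×155.52) = 406.1 kN.
Tension rupture (net): A_n = (283 − 2×32)×6 = 1314 mm² (U = 1.0, A_e = A_n). φR_n = 0.75 × 400 × 1314 = 394.2 kN.
Block shear: shear path 2×[55+1×96] = 2×151 mm, A_gv = 1812, A_nv = 2×(151 − 1.5×32)×6 = 1236 mm²; tension across gage: (68 − 1×32)×6 = 216 mm². R_n = min(0.6×400×1236, 0.6×250×1812) + 1.0×400×216 = min(296.64, 271.8) + 86.4 = 358.2 kN. φR_n = 0.75 × 358.2 = 268.7 kN.
Governing: min(805.6, 406.1, 394.2, 268.7) = 268.7 kN → block shear.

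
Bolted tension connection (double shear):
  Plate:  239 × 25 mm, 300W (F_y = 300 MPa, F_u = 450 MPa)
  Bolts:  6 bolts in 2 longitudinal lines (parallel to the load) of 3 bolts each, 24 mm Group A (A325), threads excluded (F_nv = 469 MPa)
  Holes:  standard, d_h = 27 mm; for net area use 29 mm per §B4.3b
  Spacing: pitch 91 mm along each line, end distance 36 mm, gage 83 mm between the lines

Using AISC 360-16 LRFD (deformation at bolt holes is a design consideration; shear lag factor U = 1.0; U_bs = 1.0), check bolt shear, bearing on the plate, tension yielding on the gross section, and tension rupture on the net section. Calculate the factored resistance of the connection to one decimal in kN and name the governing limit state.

1527.2 kN (net-section rupture governs)

Bolt shear: A_b = π(24)²/4 = 452.39 mm². φR_n = 0.75 × 469 × 452.39 × 6 × 2 = 1909.5 kN.
Bearing (25 mm plate, F_u = 450 MPa): end bolts L_c = 36 − 27/2 = 22.5, R_n = min(1.2×22.5×25×450, 2.4×24×25×450) = 303.75 kN/bolt; interior L_c = 91 − 27 = 64, R_n = 648 kN/bolt. φR_n = 0.75 × (2×303.75 + 4×648) = 2399.6 kN.
Tension yield (gross): A_g = 239×25 = 5975 mm². φR_n = 0.90 × 300 × 5975 = 1613.3 kN.
Tension rupture (net): A_n = (239 − 2×29)×25 = 4525 mm² (U = 1.0, A_e = A_n). φR_n = 0.75 × 450 × 4525 = 1527.2 kN.
Governing: min(1909.5, 2399.6, 1613.3, 1527.2) = 1527.2 kN → net-section rupture.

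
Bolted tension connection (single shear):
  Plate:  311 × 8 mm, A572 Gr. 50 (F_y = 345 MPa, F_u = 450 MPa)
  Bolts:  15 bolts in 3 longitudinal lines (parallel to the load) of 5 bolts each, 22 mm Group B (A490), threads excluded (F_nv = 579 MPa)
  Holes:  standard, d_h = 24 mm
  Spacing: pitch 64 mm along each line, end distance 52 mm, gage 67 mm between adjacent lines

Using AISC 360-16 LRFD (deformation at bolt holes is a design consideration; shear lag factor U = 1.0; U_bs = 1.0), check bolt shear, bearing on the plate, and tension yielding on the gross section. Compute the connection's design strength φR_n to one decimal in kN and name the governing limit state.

Bolt shear: A_b = π(22)²/4 = 380.13 mm². φR_n = 0.75 × 579 × 380.13 × 15 × 1 = 2476.1 kN.
Bearing (8 mm plate, F_u = 450 MPa): end bolts L_c = 52 − 24/2 = 40, R_n = min(1.2×40×8×450, 2.4×22×8×450) = 172.8 kN/bolt; interior L_c = 64 − 24 = 40, R_n = 172.8 kN/bolt. φR_n = 0.75 × (3×172.8 + 12×172.8) = 1944.0 kN.
Tension yield (gross): A_g = 311×8 = 2488 mm². φR_n = 0.90 × 345 × 2488 = 772.5 kN.
Governing: min(2476.1, 1944.0, 772.5) = 772.5 kN → gross-section yield.

772.5 kN (gross-section yield governs)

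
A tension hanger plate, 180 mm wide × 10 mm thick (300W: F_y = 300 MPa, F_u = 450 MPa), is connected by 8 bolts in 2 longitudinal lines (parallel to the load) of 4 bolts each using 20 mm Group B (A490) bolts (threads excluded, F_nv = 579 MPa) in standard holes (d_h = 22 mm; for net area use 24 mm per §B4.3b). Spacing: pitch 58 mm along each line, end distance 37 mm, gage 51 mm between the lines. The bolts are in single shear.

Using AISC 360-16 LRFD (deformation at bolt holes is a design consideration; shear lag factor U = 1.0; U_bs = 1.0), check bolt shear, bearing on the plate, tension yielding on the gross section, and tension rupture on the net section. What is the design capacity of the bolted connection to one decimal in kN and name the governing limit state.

445.5 kN (net-section rupture governs)

Bolt shear: A_b = π(20)²/4 = 314.16 mm². φR_n = 0.75 × 579 × 314.16 × 8 × 1 = 1091.4 kN.
Bearing (10 mm plate, F_u = 450 MPa): end bolts L_c = 37 − 22/2 = 26, R_n = min(1.2×26×10×450, 2.4×20×10×450) = 140.4 kN/bolt; interior L_c = 58 − 22 = 36, R_n = 194.4 kN/bolt. φR_n = 0.75 × (2×140.4 + 6×194.4) = 1085.4 kN.
Tension yield (gross): A_g = 180×10 = 1800 mm². φR_n = 0.90 × 300 × 1800 = 486.0 kN.
Tension rupture (net): A_n = (180 − 2×24)×10 = 1320 mm² (U = 1.0, A_e = A_n). φR_n = 0.75 × 450 × 1320 = 445.5 kN.
Governing: min(1091.4, 1085.4, 486.0, 445.5) = 445.5 kN → net-section rupture.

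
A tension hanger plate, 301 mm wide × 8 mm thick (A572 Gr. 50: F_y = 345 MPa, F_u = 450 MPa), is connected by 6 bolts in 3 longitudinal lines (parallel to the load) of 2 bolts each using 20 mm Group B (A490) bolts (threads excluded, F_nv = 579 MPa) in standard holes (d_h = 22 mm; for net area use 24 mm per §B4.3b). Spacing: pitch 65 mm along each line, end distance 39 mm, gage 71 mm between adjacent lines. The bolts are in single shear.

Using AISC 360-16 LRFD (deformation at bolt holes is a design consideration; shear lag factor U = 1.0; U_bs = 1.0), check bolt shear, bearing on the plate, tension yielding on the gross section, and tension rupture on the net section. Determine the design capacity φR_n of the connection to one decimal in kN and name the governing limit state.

618.3 kN (net-section rupture governs)

Bolt shear: A_b = π(20)²/4 = 314.16 mm². φR_n = 0.75 × 579 × 314.16 × 6 × 1 = 818.5 kN.
Bearing (8 mm plate, F_u = 450 MPa): end bolts L_c = 39 − 22/2 = 28, R_n = min(1.2×28×8×450, 2.4×20×8×450) = 120.96 kN/bolt; interior L_c = 65 − 22 = 43, R_n = 172.8 kN/bolt. φR_n = 0.75 × (3×120.96 + 3×172.8) = 661.0 kN.
Tension yield (gross): A_g = 301×8 = 2408 mm². φR_n = 0.90 × 345 × 2408 = 747.7 kN.
Tension rupture (net): A_n = (301 − 3×24)×8 = 1832 mm² (U = 1.0, A_e = A_n). φR_n = 0.75 × 450 × 1832 = 618.3 kN.
Governing: min(818.5, 661.0, 747.7, 618.3) = 618.3 kN → net-section rupture.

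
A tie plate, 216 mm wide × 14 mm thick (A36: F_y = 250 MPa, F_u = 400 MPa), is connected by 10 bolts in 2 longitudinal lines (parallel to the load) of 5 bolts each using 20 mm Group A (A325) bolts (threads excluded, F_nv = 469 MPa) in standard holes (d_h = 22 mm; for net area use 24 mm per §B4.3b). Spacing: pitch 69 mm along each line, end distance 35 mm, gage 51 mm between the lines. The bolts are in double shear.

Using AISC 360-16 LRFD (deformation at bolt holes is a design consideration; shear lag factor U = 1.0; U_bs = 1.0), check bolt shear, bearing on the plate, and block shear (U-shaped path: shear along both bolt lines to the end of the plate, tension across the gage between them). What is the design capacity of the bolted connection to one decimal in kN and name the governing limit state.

Bolt shear: A_b = π(20)²/4 = 314.16 mm². φR_n = 0.75 × 469 × 314.16 × 10 × 2 = 2210.1 kN.
Bearing (14 mm plate, F_u = 400 MPa): end bolts L_c = 35 − 22/2 = 24, R_n = min(1.2×24×14×400, 2.4×20×14×400) = 161.28 kN/bolt; interior L_c = 69 − 22 = 47, R_n = 268.8 kN/bolt. φR_n = 0.75 × (2×161.28 + 8×268.8) = 1854.7 kN.
Block shear: shear path 2×[35+4×69] = 2×311 mm, A_gv = 8708, A_nv = 2×(311 − 4.5×24)×14 = 5684 mm²; tension across gage: (51 − 1×24)×14 = 378 mm². R_n = min(0.6×400×5684, 0.6×250×8708) + 1.0×400×378 = min(1364.2, 1306.2) + 151.2 = 1457.4 kN. φR_n = 0.75 × 1457.4 = 1093.1 kN.
Governing: min(2210.1, 1854.7, 1093.1) = 1093.1 kN → block shear.

1093.1 kN (block shear governs)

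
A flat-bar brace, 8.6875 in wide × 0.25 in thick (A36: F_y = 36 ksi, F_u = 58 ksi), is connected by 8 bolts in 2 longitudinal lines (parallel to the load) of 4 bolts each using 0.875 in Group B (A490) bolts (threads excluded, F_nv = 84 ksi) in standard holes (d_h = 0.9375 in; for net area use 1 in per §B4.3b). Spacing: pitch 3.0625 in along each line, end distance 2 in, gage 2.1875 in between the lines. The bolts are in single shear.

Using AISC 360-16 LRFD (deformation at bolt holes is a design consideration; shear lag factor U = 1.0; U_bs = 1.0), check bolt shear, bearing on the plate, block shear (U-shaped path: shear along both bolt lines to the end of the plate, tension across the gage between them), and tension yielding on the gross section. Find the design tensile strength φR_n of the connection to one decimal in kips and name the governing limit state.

70.4 kips (gross-section yield governs)

Bolt shear: A_b = π(0.875)²/4 = 0.60132 in². φR_n = 0.75 × 84 × 0.60132 × 8 × 1 = 303.1 kips.
Bearing (0.25 in plate, F_u = 58 ksi): end bolts L_c = 2 − 0.9375/2 = 1.53125, R_n = min(1.2×1.53125×0.25×58, 2.4×0.875×0.25×58) = 26.644 kips/bolt; interior L_c = 3.0625 − 0.9375 = 2.125, R_n = 30.45 kips/bolt. φR_n = 0.75 × (2×26.644 + 6×30.45) = 177.0 kips.
Block shear: shear path 2×[2+3×3.0625] = 2×11.1875 in, A_gv = 5.5938, A_nv = 2×(11.1875 − 3.5×1)×0.25 = 3.8438 in²; tension across gage: (2.1875 − 1×1)×0.25 = 0.29688 in². R_n = min(0.6×58×3.8438, 0.6×36×5.5938) + 1.0×58×0.29688 = min(133.76, 120.83) + 17.219 = 138.05 kips. φR_n = 0.75 × 138.05 = 103.5 kips.
Tension yield (gross): A_g = 8.6875×0.25 = 2.1719 in². φR_n = 0.90 × 36 × 2.1719 = 70.4 kips.
Governing: min(303.1, 177.0, 103.5, 70.4) = 70.4 kips → gross-section yield.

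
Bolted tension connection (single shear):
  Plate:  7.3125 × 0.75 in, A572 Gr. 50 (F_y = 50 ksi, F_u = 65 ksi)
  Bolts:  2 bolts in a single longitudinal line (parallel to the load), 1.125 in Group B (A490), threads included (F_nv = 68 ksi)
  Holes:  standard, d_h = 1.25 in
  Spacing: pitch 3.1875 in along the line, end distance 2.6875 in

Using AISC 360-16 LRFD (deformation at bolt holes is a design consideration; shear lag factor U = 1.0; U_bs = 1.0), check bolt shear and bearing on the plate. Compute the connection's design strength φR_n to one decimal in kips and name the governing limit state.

101.4 kips (bolt shear governs)

Bolt shear: A_b = π(1.125)²/4 = 0.99402 in². φR_n = 0.75 × 68 × 0.99402 × 2 × 1 = 101.4 kips.
Bearing (0.75 in plate, F_u = 65 ksi): end bolts L_c = 2.6875 − 1.25/2 = 2.0625, R_n = min(1.2×2.0625×0.75×65, 2.4×1.125×0.75×65) = 120.66 kips/bolt; interior L_c = 3.1875 − 1.25 = 1.9375, R_n = 113.34 kips/bolt. φR_n = 0.75 × (1×120.66 + 1×113.34) = 175.5 kips.
Governing: min(101.4, 175.5) = 101.4 kips → bolt shear.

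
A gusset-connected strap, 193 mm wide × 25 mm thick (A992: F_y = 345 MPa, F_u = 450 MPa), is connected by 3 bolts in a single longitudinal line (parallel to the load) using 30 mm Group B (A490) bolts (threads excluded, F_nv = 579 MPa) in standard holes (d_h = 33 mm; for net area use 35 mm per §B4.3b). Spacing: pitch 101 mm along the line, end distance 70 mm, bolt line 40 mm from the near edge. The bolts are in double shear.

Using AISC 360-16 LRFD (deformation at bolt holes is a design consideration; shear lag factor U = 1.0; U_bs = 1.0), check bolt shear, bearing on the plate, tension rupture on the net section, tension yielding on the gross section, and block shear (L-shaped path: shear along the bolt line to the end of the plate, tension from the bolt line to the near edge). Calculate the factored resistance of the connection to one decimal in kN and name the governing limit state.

Bolt shear: A_b = π(30)²/4 = 706.86 mm². φR_n = 0.75 × 579 × 706.86 × 3 × 2 = 1841.7 kN.
Bearing (25 mm plate, F_u = 450 MPa): end bolts L_c = 70 − 33/2 = 53.5, R_n = min(1.2×53.5×25×450, 2.4×30×25×450) = 722.25 kN/bolt; interior L_c = 101 − 33 = 68, R_n = 810 kN/bolt. φR_n = 0.75 × (1×722.25 + 2×810) = 1756.7 kN.
Tension rupture (net): A_n = (193 − 1×35)×25 = 3950 mm² (U = 1.0, A_e = A_n). φR_n = 0.75 × 450 × 3950 = 1333.1 kN.
Tension yield (gross): A_g = 193×25 = 4825 mm². φR_n = 0.90 × 345 × 4825 = 1498.2 kN.
Block shear: shear path 1×[70+2×101] = 1×272 mm, A_gv = 6800, A_nv = 1×(272 − 2.5×35)×25 = 4612.5 mm²; tension to near edge: (40 − 0.5×35)×25 = 562.5 mm². R_n = min(0.6×450×4612.5, 0.6×345×6800) + 1.0×450×562.5 = min(1245.4, 1407.6) + 253.13 = 1498.5 kN. φR_n = 0.75 × 1498.5 = 1123.9 kN.
Governing: min(1841.7, 1756.7, 1333.1, 1498.2, 1123.9) = 1123.9 kN → block shear.

1123.9 kN (block shear governs)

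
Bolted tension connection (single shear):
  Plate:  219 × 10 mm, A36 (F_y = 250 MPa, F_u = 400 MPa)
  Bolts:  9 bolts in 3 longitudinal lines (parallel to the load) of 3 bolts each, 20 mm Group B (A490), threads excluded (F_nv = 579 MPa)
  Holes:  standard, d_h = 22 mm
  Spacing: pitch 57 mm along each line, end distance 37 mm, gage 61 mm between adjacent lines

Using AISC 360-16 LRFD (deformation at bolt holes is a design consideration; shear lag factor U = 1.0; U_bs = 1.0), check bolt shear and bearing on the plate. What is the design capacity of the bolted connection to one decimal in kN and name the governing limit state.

Bolt shear: A_b = π(20)²/4 = 314.16 mm². φR_n = 0.75 × 579 × 314.16 × 9 × 1 = 1227.8 kN.
Bearing (10 mm plate, F_u = 400 MPa): end bolts L_c = 37 − 22/2 = 26, R_n = min(1.2×26×10×400, 2.4×20×10×400) = 124.8 kN/bolt; interior L_c = 57 − 22 = 35, R_n = 168 kN/bolt. φR_n = 0.75 × (3×124.8 + 6×168) = 1036.8 kN.
Governing: min(1227.8, 1036.8) = 1036.8 kN → bearing.

1036.8 kN (bearing governs)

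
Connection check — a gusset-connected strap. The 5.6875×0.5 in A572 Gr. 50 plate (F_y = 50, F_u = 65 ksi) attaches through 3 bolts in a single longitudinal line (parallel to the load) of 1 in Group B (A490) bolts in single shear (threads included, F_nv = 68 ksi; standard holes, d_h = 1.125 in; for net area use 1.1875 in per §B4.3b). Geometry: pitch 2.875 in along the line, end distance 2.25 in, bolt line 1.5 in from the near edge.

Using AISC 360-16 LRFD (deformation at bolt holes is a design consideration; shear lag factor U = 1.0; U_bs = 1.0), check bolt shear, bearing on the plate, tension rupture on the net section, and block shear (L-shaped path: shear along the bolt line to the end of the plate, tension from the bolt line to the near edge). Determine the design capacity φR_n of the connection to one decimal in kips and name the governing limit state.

Bolt shear: A_b = π(1)²/4 = 0.7854 in². φR_n = 0.75 × 68 × 0.7854 × 3 × 1 = 120.2 kips.
Bearing (0.5 in plate, F_u = 65 ksi): end bolts L_c = 2.25 − 1.125/2 = 1.6875, R_n = min(1.2×1.6875×0.5×65, 2.4×1×0.5×65) = 65.813 kips/bolt; interior L_c = 2.875 − 1.125 = 1.75, R_n = 68.25 kips/bolt. φR_n = 0.75 × (1×65.813 + 2×68.25) = 151.7 kips.
Tension rupture (net): A_n = (5.6875 − 1×1.1875)×0.5 = 2.25 in² (U = 1.0, A_e = A_n). φR_n = 0.75 × 65 × 2.25 = 109.7 kips.
Block shear: shear path 1×[2.25+2×2.875] = 1×8 in, A_gv = 4, A_nv = 1×(8 − 2.5×1.1875)×0.5 = 2.5156 in²; tension to near edge: (1.5 − 0.5×1.1875)×0.5 = 0.45313 in². R_n = min(0.6×65×2.5156, 0.6×50×4) + 1.0×65×0.45313 = min(98.108, 120) + 29.453 = 127.56 kips. φR_n = 0.75 × 127.56 = 95.7 kips.
Governing: min(120.2, 151.7, 109.7, 95.7) = 95.7 kips → block shear.

95.7 kips (block shear governs)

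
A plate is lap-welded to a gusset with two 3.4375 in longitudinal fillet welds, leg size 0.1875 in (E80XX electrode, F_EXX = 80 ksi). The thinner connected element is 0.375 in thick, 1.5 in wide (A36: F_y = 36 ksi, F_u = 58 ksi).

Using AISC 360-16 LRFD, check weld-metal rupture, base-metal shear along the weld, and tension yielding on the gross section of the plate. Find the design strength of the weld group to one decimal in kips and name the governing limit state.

18.2 kips (gross-section yield governs)

Weld metal: throat = 0.707×0.1875 = 0.13256 in, L = 2×3.4375 = 6.875 in. φR_n = 0.75 × 0.6 × 80 × 0.13256 × 6.875 = 32.8 kips.
Base metal shear (0.375 in plate): yield φR_n = 1.0×0.6×36×0.375×6.875 = 55.7 kips; rupture φR_n = 0.75×0.6×58×0.375×6.875 = 67.3 kips; take 55.7 kips (yield).
Tension yield (gross): A_g = 1.5×0.375 = 0.5625 in². φR_n = 0.90 × 36 × 0.5625 = 18.2 kips.
Governing: min(32.8, 55.7, 18.2) = 18.2 kips → gross-section yield.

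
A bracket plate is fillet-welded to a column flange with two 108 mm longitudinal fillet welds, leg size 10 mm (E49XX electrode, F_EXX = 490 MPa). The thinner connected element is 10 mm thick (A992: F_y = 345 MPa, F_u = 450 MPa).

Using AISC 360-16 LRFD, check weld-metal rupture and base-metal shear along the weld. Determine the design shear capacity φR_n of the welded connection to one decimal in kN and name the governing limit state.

Weld metal: throat = 0.707×10 = 7.07 mm, L = 2×108 = 216 mm. φR_n = 0.75 × 0.6 × 490 × 7.07 × 216 = 336.7 kN.
Base metal shear (10 mm plate): yield φR_n = 1.0×0.6×345×10×216 = 447.1 kN; rupture φR_n = 0.75×0.6×450×10×216 = 437.4 kN; take 437.4 kN (rupture).
Governing: min(336.7, 437.4) = 336.7 kN → weld metal.

336.7 kN (weld metal governs)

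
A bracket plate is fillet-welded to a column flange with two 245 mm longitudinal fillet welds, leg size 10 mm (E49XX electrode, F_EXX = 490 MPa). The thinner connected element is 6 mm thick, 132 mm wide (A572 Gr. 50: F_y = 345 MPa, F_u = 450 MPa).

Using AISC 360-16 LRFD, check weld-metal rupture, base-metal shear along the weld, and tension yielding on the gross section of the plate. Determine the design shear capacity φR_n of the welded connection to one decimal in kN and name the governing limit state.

Weld metal: throat = 0.707×10 = 7.07 mm, L = 2×245 = 490 mm. φR_n = 0.75 × 0.6 × 490 × 7.07 × 490 = 763.9 kN.
Base metal shear (6 mm plate): yield φR_n = 1.0×0.6×345×6×490 = 608.6 kN; rupture φR_n = 0.75×0.6×450×6×490 = 595.4 kN; take 595.4 kN (rupture).
Tension yield (gross): A_g = 132×6 = 792 mm². φR_n = 0.90 × 345 × 792 = 245.9 kN.
Governing: min(763.9, 595.4, 245.9) = 245.9 kN → gross-section yield.

245.9 kN (gross-section yield governs)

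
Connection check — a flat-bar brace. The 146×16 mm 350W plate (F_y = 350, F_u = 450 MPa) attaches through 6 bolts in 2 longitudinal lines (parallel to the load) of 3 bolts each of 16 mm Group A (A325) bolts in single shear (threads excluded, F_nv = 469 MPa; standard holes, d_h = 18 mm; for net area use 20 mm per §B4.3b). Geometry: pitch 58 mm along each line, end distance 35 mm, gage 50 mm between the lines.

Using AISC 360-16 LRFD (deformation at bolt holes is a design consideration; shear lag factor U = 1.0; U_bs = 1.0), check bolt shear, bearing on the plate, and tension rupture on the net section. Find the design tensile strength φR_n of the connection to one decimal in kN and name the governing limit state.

424.3 kN (bolt shear governs)

Bolt shear: A_b = π(16)²/4 = 201.06 mm². φR_n = 0.75 × 469 × 201.06 × 6 × 1 = 424.3 kN.
Bearing (16 mm plate, F_u = 450 MPa): end bolts L_c = 35 − 18/2 = 26, R_n = min(1.2×26×16×450, 2.4×16×16×450) = 224.64 kN/bolt; interior L_c = 58 − 18 = 40, R_n = 276.48 kN/bolt. φR_n = 0.75 × (2×224.64 + 4×276.48) = 1166.4 kN.
Tension rupture (net): A_n = (146 − 2×20)×16 = 1696 mm² (U = 1.0, A_e = A_n). φR_n = 0.75 × 450 × 1696 = 572.4 kN.
Governing: min(424.3, 1166.4, 572.4) = 424.3 kN → bolt shear.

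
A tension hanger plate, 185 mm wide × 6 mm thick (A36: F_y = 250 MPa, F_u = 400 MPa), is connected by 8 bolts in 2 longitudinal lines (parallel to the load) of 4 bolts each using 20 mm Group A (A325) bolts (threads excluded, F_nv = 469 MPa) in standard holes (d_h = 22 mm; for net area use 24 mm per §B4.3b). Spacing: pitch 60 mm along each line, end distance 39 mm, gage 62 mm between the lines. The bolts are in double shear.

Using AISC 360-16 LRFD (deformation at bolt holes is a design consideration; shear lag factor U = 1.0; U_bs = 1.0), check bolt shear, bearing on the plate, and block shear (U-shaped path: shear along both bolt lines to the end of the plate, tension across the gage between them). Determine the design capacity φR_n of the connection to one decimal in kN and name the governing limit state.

360.0 kN (block shear governs)

Bolt shear: A_b = π(20)²/4 = 314.16 mm². φR_n = 0.75 × 469 × 314.16 × 8 × 2 = 1768.1 kN.
Bearing (6 mm plate, F_u = 400 MPa): end bolts L_c = 39 − 22/2 = 28, R_n = min(1.2×28×6×400, 2.4×20×6×400) = 80.64 kN/bolt; interior L_c = 60 − 22 = 38, R_n = 109.44 kN/bolt. φR_n = 0.75 × (2×80.64 + 6×109.44) = 613.4 kN.
Block shear: shear path 2×[39+3×60] = 2×219 mm, A_gv = 2628, A_nv = 2×(219 − 3.5×24)×6 = 1620 mm²; tension across gage: (62 − 1×24)×6 = 228 mm². R_n = min(0.6×400×1620, 0.6×250×2628) + 1.0×400×228 = min(388.8, 394.2) + 91.2 = 480 kN. φR_n = 0.75 × 480 = 360.0 kN.
Governing: min(1768.1, 613.4, 360.0) = 360.0 kN → block shear.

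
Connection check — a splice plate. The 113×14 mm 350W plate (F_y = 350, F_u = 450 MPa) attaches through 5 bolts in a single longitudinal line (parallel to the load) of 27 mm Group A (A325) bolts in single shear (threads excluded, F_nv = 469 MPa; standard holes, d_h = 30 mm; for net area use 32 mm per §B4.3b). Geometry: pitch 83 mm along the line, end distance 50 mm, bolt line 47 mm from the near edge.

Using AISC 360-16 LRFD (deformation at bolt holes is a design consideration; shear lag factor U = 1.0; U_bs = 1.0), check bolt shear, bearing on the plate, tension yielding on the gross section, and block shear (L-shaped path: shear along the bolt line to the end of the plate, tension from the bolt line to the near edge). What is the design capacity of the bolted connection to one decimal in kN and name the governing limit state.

Bolt shear: A_b = π(27)²/4 = 572.56 mm². φR_n = 0.75 × 469 × 572.56 × 5 × 1 = 1007.0 kN.
Bearing (14 mm plate, F_u = 450 MPa): end bolts L_c = 50 − 30/2 = 35, R_n = min(1.2×35×14×450, 2.4×27×14×450) = 264.6 kN/bolt; interior L_c = 83 − 30 = 53, R_n = 400.68 kN/bolt. φR_n = 0.75 × (1×264.6 + 4×400.68) = 1400.5 kN.
Tension yield (gross): A_g = 113×14 = 1582 mm². φR_n = 0.90 × 350 × 1582 = 498.3 kN.
Block shear: shear path 1×[50+4×83] = 1×382 mm, A_gv = 5348, A_nv = 1×(382 − 4.5×32)×14 = 3332 mm²; tension to near edge: (47 − 0.5×32)×14 = 434 mm². R_n = min(0.6×450×3332, 0.6×350×5348) + 1.0×450×434 = min(899.64, 1123.1) + 195.3 = 1094.9 kN. φR_n = 0.75 × 1094.9 = 821.2 kN.
Governing: min(1007.0, 1400.5, 498.3, 821.2) = 498.3 kN → gross-section yield.

498.3 kN (gross-section yield governs)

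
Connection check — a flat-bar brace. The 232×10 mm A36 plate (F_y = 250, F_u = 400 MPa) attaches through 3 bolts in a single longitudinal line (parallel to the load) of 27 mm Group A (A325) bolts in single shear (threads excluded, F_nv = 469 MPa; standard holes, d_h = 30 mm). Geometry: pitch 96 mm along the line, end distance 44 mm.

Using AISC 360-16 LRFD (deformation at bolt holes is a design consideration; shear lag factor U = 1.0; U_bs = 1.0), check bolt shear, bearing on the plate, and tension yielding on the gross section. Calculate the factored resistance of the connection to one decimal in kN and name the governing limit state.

493.2 kN (bearing governs)

Bolt shear: A_b = π(27)²/4 = 572.56 mm². φR_n = 0.75 × 469 × 572.56 × 3 × 1 = 604.2 kN.
Bearing (10 mm plate, F_u = 400 MPa): end bolts L_c = 44 − 30/2 = 29, R_n = min(1.2×29×10×400, 2.4×27×10×400) = 139.2 kN/bolt; interior L_c = 96 − 30 = 66, R_n = 259.2 kN/bolt. φR_n = 0.75 × (1×139.2 + 2×259.2) = 493.2 kN.
Tension yield (gross): A_g = 232×10 = 2320 mm². φR_n = 0.90 × 250 × 2320 = 522.0 kN.
Governing: min(604.2, 493.2, 522.0) = 493.2 kN → bearing.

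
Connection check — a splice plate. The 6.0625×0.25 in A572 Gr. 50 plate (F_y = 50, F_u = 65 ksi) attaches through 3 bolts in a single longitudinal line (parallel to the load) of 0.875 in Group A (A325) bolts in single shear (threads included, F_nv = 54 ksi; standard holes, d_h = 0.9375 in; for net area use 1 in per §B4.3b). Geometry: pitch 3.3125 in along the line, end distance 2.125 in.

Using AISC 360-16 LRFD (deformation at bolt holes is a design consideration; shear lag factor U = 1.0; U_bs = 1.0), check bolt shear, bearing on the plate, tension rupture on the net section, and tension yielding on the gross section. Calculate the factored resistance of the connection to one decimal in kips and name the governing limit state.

61.7 kips (net-section rupture governs)

Bolt shear: A_b = π(0.875)²/4 = 0.60132 in². φR_n = 0.75 × 54 × 0.60132 × 3 × 1 = 73.1 kips.
Bearing (0.25 in plate, F_u = 65 ksi): end bolts L_c = 2.125 − 0.9375/2 = 1.65625, R_n = min(1.2×1.65625×0.25×65, 2.4×0.875×0.25×65) = 32.297 kips/bolt; interior L_c = 3.3125 − 0.9375 = 2.375, R_n = 34.125 kips/bolt. φR_n = 0.75 × (1×32.297 + 2×34.125) = 75.4 kips.
Tension rupture (net): A_n = (6.0625 − 1×1)×0.25 = 1.2656 in² (U = 1.0, A_e = A_n). φR_n = 0.75 × 65 × 1.2656 = 61.7 kips.
Tension yield (gross): A_g = 6.0625×0.25 = 1.5156 in². φR_n = 0.90 × 50 × 1.5156 = 68.2 kips.
Governing: min(73.1, 75.4, 61.7, 68.2) = 61.7 kips → net-section rupture.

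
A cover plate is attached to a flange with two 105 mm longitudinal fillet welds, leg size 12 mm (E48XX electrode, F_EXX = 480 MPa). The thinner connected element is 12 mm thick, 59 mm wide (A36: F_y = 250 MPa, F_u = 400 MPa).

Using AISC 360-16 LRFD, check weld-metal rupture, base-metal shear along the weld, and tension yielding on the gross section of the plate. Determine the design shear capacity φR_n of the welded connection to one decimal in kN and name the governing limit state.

Weld metal: throat = 0.707×12 = 8.484 mm, L = 2×105 = 210 mm. φR_n = 0.75 × 0.6 × 480 × 8.484 × 210 = 384.8 kN.
Base metal shear (12 mm plate): yield φR_n = 1.0×0.6×250×12×210 = 378.0 kN; rupture φR_n = 0.75×0.6×400×12×210 = 453.6 kN; take 378.0 kN (yield).
Tension yield (gross): A_g = 59×12 = 708 mm². φR_n = 0.90 × 250 × 708 = 159.3 kN.
Governing: min(384.8, 378.0, 159.3) = 159.3 kN → gross-section yield.

159.3 kN (gross-section yield governs)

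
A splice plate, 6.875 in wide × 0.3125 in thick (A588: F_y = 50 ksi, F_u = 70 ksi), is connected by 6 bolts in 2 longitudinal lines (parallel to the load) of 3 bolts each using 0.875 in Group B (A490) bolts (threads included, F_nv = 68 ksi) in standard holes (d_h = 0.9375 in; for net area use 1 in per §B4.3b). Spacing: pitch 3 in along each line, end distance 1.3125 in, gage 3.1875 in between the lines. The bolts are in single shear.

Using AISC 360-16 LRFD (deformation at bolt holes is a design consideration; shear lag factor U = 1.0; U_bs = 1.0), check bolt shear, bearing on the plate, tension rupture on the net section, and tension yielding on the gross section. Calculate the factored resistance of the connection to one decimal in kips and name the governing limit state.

Bolt shear: A_b = π(0.875)²/4 = 0.60132 in². φR_n = 0.75 × 68 × 0.60132 × 6 × 1 = 184.0 kips.
Bearing (0.3125 in plate, F_u = 70 ksi): end bolts L_c = 1.3125 − 0.9375/2 = 0.84375, R_n = min(1.2×0.84375×0.3125×70, 2.4×0.875×0.3125×70) = 22.148 kips/bolt; interior L_c = 3 − 0.9375 = 2.0625, R_n = 45.938 kips/bolt. φR_n = 0.75 × (2×22.148 + 4×45.938) = 171.0 kips.
Tension rupture (net): A_n = (6.875 − 2×1)×0.3125 = 1.5234 in² (U = 1.0, A_e = A_n). φR_n = 0.75 × 70 × 1.5234 = 80.0 kips.
Tension yield (gross): A_g = 6.875×0.3125 = 2.1484 in². φR_n = 0.90 × 50 × 2.1484 = 96.7 kips.
Governing: min(184.0, 171.0, 80.0, 96.7) = 80.0 kips → net-section rupture.

80.0 kips (net-section rupture governs)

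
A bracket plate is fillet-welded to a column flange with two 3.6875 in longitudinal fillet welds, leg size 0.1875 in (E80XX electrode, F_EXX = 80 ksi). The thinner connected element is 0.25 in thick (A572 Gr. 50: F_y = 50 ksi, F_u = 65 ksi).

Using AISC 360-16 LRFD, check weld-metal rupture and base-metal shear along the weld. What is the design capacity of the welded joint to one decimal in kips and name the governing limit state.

Weld metal: throat = 0.707×0.1875 = 0.13256 in, L = 2×3.6875 = 7.375 in. φR_n = 0.75 × 0.6 × 80 × 0.13256 × 7.375 = 35.2 kips.
Base metal shear (0.25 in plate): yield φR_n = 1.0×0.6×50×0.25×7.375 = 55.3 kips; rupture φR_n = 0.75×0.6×65×0.25×7.375 = 53.9 kips; take 53.9 kips (rupture).
Governing: min(35.2, 53.9) = 35.2 kips → weld metal.

35.2 kips (weld metal governs)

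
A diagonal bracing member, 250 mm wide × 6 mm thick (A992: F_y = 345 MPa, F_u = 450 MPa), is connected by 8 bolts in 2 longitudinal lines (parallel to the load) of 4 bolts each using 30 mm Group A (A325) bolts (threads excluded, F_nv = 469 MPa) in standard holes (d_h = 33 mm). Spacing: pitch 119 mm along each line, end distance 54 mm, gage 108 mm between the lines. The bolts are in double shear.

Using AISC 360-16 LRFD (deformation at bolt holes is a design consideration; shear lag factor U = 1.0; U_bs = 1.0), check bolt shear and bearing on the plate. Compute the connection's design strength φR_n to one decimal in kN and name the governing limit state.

1057.1 kN (bearing governs)

Bolt shear: A_b = π(30)²/4 = 706.86 mm². φR_n = 0.75 × 469 × 706.86 × 8 × 2 = 3978.2 kN.
Bearing (6 mm plate, F_u = 450 MPa): end bolts L_c = 54 − 33/2 = 37.5, R_n = min(1.2×37.5×6×450, 2.4×30×6×450) = 121.5 kN/bolt; interior L_c = 119 − 33 = 86, R_n = 194.4 kN/bolt. φR_n = 0.75 × (2×121.5 + 6×194.4) = 1057.1 kN.
Governing: min(3978.2, 1057.1) = 1057.1 kN → bearing.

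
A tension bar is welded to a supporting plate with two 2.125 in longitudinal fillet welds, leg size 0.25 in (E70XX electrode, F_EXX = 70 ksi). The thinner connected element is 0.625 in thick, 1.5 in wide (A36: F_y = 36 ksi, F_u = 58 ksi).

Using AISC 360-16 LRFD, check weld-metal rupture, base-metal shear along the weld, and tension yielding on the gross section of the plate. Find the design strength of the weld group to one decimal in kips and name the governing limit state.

Weld metal: throat = 0.707×0.25 = 0.17675 in, L = 2×2.125 = 4.25 in. φR_n = 0.75 × 0.6 × 70 × 0.17675 × 4.25 = 23.7 kips.
Base metal shear (0.625 in plate): yield φR_n = 1.0×0.6×36×0.625×4.25 = 57.4 kips; rupture φR_n = 0.75×0.6×58×0.625×4.25 = 69.3 kips; take 57.4 kips (yield).
Tension yield (gross): A_g = 1.5×0.625 = 0.9375 in². φR_n = 0.90 × 36 × 0.9375 = 30.4 kips.
Governing: min(23.7, 57.4, 30.4) = 23.7 kips → weld metal.

23.7 kips (weld metal governs)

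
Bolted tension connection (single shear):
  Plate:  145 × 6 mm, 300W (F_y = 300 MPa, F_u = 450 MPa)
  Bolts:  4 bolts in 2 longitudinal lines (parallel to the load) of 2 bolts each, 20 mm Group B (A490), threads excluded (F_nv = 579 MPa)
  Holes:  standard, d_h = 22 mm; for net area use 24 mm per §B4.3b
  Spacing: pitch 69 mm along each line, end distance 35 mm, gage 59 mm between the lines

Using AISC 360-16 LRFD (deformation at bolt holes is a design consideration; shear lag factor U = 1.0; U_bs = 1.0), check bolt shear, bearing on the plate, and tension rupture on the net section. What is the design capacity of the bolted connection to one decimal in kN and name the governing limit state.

196.4 kN (net-section rupture governs)

Bolt shear: A_b = π(20)²/4 = 314.16 mm². φR_n = 0.75 × 579 × 314.16 × 4 × 1 = 545.7 kN.
Bearing (6 mm plate, F_u = 450 MPa): end bolts L_c = 35 − 22/2 = 24, R_n = min(1.2×24×6×450, 2.4×20×6×450) = 77.76 kN/bolt; interior L_c = 69 − 22 = 47, R_n = 129.6 kN/bolt. φR_n = 0.75 × (2×77.76 + 2×129.6) = 311.0 kN.
Tension rupture (net): A_n = (145 − 2×24)×6 = 582 mm² (U = 1.0, A_e = A_n). φR_n = 0.75 × 450 × 582 = 196.4 kN.
Governing: min(545.7, 311.0, 196.4) = 196.4 kN → net-section rupture.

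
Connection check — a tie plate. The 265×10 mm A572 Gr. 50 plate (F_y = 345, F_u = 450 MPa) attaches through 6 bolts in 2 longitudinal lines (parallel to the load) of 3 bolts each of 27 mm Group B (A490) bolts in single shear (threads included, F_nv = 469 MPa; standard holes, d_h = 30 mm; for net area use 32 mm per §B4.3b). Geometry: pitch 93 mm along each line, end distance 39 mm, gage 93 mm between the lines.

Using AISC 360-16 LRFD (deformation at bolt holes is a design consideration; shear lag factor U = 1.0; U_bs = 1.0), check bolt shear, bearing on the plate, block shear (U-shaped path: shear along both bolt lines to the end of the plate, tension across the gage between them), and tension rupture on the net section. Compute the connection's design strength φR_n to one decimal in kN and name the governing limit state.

Bolt shear: A_b = π(27)²/4 = 572.56 mm². φR_n = 0.75 × 469 × 572.56 × 6 × 1 = 1208.4 kN.
Bearing (10 mm plate, F_u = 450 MPa): end bolts L_c = 39 − 30/2 = 24, R_n = min(1.2×24×10×450, 2.4×27×10×450) = 129.6 kN/bolt; interior L_c = 93 − 30 = 63, R_n = 291.6 kN/bolt. φR_n = 0.75 × (2×129.6 + 4×291.6) = 1069.2 kN.
Block shear: shear path 2×[39+2×93] = 2×225 mm, A_gv = 4500, A_nv = 2×(225 − 2.5×32)×10 = 2900 mm²; tension across gage: (93 − 1×32)×10 = 610 mm². R_n = min(0.6×450×2900, 0.6×345×4500) + 1.0×450×610 = min(783, 931.5) + 274.5 = 1057.5 kN. φR_n = 0.75 × 1057.5 = 793.1 kN.
Tension rupture (net): A_n = (265 − 2×32)×10 = 2010 mm² (U = 1.0, A_e = A_n). φR_n = 0.75 × 450 × 2010 = 678.4 kN.
Governing: min(1208.4, 1069.2, 793.1, 678.4) = 678.4 kN → net-section rupture.

678.4 kN (net-section rupture governs)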